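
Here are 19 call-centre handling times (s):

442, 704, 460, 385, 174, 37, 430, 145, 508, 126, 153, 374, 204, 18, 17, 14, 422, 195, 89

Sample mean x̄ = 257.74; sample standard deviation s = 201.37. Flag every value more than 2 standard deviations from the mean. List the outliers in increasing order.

704

Cutoffs at x̄ ± 2s: 257.74 ± 2·201.37 = [-145.00, 660.48].
704: z = 2.22, |z| > 2 → outlier.
Every other value lies within [-145.00, 660.48].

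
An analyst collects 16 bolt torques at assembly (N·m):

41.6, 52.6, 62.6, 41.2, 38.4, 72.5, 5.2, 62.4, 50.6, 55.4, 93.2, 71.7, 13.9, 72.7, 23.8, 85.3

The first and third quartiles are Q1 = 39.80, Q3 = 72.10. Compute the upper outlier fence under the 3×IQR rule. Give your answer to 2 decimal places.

169.00

IQR = Q3 − Q1 = 72.10 − 39.80 = 32.30.
Lower fence = Q1 − 3·IQR = 39.80 − 96.90 = -57.10.
Upper fence = Q3 + 3·IQR = 72.10 + 96.90 = 169.00.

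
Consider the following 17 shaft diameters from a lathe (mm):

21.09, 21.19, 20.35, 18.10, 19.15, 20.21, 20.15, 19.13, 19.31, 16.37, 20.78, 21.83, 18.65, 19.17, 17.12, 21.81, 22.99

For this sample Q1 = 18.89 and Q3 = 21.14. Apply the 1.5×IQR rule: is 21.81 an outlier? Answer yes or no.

IQR = Q3 − Q1 = 21.14 − 18.89 = 2.25.
Lower fence = Q1 − 1.5·IQR = 18.89 − 3.375 = 15.515.
Upper fence = Q3 + 1.5·IQR = 21.14 + 3.375 = 24.515.
21.81 lies within [15.515, 24.515].

no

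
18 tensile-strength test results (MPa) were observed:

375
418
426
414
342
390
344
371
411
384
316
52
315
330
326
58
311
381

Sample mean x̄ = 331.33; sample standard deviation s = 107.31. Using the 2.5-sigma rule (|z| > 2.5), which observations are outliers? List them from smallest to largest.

52, 58

Cutoffs at x̄ ± 2.5s: 331.33 ± 2.5·107.31 = [63.055, 599.605].
52: z = -2.60, |z| > 2.5 → outlier.
58: z = -2.55, |z| > 2.5 → outlier.
Every other value lies within [63.055, 599.605].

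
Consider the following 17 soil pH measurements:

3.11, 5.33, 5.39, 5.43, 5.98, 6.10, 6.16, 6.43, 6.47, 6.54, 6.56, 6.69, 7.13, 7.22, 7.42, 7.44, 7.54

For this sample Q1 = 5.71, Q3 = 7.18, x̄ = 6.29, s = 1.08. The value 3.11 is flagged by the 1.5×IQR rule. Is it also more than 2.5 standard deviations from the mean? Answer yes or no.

yes

z = (3.11 − 6.29) / 1.08 = -2.94.
|z| = 2.94 > 2.5.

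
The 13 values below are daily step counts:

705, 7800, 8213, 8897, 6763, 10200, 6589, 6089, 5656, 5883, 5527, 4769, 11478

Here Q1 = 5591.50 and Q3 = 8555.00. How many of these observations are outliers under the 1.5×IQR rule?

1

IQR = 2963.50; fences at 5591.50 − 4445.25 = 1146.25 and 8555.00 + 4445.25 = 13000.25.
Outside the cutoffs: 705.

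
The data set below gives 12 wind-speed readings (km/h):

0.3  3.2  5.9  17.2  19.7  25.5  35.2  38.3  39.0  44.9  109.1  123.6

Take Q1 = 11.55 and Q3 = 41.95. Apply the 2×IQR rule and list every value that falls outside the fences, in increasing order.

109.1, 123.6

IQR = Q3 − Q1 = 41.95 − 11.55 = 30.40.
Lower fence = Q1 − 2·IQR = 11.55 − 60.80 = -49.25.
Upper fence = Q3 + 2·IQR = 41.95 + 60.80 = 102.75.
109.1 > 102.75 → outlier.
123.6 > 102.75 → outlier.
All remaining values lie within [-49.25, 102.75].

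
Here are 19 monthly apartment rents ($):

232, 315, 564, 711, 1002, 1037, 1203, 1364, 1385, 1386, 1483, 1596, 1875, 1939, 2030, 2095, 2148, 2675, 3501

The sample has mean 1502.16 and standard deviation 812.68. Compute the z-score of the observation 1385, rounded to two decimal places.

-0.14

z = (1385 − 1502.16) / 812.68 = -0.14.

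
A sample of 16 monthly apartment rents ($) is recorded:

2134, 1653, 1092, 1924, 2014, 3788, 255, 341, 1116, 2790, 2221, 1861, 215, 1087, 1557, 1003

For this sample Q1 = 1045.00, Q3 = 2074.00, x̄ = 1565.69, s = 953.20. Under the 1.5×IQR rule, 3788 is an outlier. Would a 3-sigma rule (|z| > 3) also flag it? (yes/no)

no

z = (3788 − 1565.69) / 953.20 = 2.33.
|z| = 2.33 ≤ 3.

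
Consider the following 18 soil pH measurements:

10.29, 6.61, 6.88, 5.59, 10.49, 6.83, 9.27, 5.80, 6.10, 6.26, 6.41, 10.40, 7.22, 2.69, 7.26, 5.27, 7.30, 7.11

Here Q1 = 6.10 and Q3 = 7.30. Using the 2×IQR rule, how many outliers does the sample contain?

4

IQR = 1.20; fences at 6.10 − 2.40 = 3.70 and 7.30 + 2.40 = 9.70.
Outside the cutoffs: 2.69, 10.29, 10.40, 10.49.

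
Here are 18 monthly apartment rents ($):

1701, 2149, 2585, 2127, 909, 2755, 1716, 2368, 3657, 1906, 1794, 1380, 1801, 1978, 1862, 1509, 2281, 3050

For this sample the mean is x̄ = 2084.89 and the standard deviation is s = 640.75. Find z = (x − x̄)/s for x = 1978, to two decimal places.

-0.17

z = (1978 − 2084.89) / 640.75 = -0.17.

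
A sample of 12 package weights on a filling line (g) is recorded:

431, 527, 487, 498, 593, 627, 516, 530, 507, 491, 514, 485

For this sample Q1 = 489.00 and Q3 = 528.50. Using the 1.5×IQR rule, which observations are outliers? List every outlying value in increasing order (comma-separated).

593, 627

IQR = Q3 − Q1 = 528.50 − 489.00 = 39.50.
Lower fence = Q1 − 1.5·IQR = 489.00 − 59.25 = 429.75.
Upper fence = Q3 + 1.5·IQR = 528.50 + 59.25 = 587.75.
593 > 587.75 → outlier.
627 > 587.75 → outlier.
All remaining values lie within [429.75, 587.75].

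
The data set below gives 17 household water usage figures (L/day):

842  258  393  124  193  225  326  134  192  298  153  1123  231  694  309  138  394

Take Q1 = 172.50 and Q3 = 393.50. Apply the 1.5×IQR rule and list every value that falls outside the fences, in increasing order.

IQR = Q3 − Q1 = 393.50 − 172.50 = 221.00.
Lower fence = Q1 − 1.5·IQR = 172.50 − 331.50 = -159.00.
Upper fence = Q3 + 1.5·IQR = 393.50 + 331.50 = 725.00.
842 > 725.00 → outlier.
1123 > 725.00 → outlier.
All remaining values lie within [-159.00, 725.00].

842, 1123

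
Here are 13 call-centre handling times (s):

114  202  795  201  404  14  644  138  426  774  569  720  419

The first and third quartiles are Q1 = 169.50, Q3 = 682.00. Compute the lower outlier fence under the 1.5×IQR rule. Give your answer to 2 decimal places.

-599.25

IQR = Q3 − Q1 = 682.00 − 169.50 = 512.50.
Lower fence = Q1 − 1.5·IQR = 169.50 − 768.75 = -599.25.
Upper fence = Q3 + 1.5·IQR = 682.00 + 768.75 = 1450.75.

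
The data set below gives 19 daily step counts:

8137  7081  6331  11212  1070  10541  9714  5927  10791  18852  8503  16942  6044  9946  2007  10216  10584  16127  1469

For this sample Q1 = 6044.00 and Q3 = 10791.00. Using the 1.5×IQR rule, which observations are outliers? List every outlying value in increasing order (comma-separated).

IQR = Q3 − Q1 = 10791.00 − 6044.00 = 4747.00.
Lower fence = Q1 − 1.5·IQR = 6044.00 − 7120.50 = -1076.50.
Upper fence = Q3 + 1.5·IQR = 10791.00 + 7120.50 = 17911.50.
18852 > 17911.50 → outlier.
All remaining values lie within [-1076.50, 17911.50].

18852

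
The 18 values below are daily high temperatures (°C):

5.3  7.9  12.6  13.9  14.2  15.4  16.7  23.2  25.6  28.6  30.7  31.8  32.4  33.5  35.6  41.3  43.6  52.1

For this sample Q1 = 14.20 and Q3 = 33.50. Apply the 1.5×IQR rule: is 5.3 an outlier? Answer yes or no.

IQR = Q3 − Q1 = 33.50 − 14.20 = 19.30.
Lower fence = Q1 − 1.5·IQR = 14.20 − 28.95 = -14.75.
Upper fence = Q3 + 1.5·IQR = 33.50 + 28.95 = 62.45.
5.3 lies within [-14.75, 62.45].

no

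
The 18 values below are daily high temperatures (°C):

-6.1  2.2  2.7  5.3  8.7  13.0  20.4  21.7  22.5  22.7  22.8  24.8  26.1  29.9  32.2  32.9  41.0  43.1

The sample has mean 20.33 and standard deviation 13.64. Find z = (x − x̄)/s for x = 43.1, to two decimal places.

z = (43.1 − 20.33) / 13.64 = 1.67.

1.67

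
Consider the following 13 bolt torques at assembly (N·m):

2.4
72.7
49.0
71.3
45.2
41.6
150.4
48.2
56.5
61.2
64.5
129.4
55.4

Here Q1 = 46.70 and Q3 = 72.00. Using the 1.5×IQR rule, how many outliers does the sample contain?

3

IQR = 25.30; fences at 46.70 − 37.95 = 8.75 and 72.00 + 37.95 = 109.95.
Outside the cutoffs: 2.4, 129.4, 150.4.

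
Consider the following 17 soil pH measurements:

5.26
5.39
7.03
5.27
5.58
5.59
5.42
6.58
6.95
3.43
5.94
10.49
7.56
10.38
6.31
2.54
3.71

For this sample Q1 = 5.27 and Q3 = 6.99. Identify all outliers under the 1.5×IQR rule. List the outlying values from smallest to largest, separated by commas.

2.54, 10.38, 10.49

IQR = Q3 − Q1 = 6.99 − 5.27 = 1.72.
Lower fence = Q1 − 1.5·IQR = 5.27 − 2.58 = 2.69.
Upper fence = Q3 + 1.5·IQR = 6.99 + 2.58 = 9.57.
2.54 < 2.69 → outlier.
10.38 > 9.57 → outlier.
10.49 > 9.57 → outlier.
All remaining values lie within [2.69, 9.57].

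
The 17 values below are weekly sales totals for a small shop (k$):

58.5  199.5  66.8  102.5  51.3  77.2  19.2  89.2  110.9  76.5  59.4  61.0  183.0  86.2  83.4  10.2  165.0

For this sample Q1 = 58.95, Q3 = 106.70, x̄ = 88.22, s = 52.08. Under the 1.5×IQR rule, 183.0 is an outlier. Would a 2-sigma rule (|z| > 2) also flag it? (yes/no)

no

z = (183.0 − 88.22) / 52.08 = 1.82.
|z| = 1.82 ≤ 2.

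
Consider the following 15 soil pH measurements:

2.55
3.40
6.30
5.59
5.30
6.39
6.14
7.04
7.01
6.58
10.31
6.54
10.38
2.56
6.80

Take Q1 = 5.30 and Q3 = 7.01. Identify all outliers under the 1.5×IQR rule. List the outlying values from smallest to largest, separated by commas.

IQR = Q3 − Q1 = 7.01 − 5.30 = 1.71.
Lower fence = Q1 − 1.5·IQR = 5.30 − 2.565 = 2.735.
Upper fence = Q3 + 1.5·IQR = 7.01 + 2.565 = 9.575.
2.55 < 2.735 → outlier.
2.56 < 2.735 → outlier.
10.31 > 9.575 → outlier.
10.38 > 9.575 → outlier.
All remaining values lie within [2.735, 9.575].

2.55, 2.56, 10.31, 10.38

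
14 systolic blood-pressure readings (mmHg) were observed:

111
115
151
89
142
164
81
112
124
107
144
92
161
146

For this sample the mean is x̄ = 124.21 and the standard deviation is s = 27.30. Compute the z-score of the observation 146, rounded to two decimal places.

z = (146 − 124.21) / 27.30 = 0.80.

0.80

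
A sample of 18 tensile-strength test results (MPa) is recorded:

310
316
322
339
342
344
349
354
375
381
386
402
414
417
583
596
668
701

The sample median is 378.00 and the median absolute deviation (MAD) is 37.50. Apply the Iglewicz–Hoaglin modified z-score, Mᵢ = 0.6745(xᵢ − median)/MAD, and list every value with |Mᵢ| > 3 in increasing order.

|Mᵢ| > 3 ⇔ |xᵢ − 378.00| > 3·37.50/0.6745 = 166.79.
So outliers lie outside [211.21, 544.79].
583: M = 3.69 → outlier.
596: M = 3.92 → outlier.
668: M = 5.22 → outlier.
701: M = 5.81 → outlier.

583, 596, 668, 701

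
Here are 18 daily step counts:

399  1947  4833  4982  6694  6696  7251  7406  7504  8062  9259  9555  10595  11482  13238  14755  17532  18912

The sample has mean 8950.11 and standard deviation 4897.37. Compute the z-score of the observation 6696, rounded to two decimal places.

z = (6696 − 8950.11) / 4897.37 = -0.46.

-0.46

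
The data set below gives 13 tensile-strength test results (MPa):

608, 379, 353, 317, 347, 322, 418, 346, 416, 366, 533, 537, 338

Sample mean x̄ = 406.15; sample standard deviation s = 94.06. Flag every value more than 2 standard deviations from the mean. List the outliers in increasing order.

Cutoffs at x̄ ± 2s: 406.15 ± 2·94.06 = [218.03, 594.27].
608: z = 2.15, |z| > 2 → outlier.
Every other value lies within [218.03, 594.27].

608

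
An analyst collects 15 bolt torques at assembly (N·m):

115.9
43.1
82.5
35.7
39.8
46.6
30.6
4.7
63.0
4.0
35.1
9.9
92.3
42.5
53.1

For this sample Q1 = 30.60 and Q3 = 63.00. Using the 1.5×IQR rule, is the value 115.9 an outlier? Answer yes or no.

IQR = Q3 − Q1 = 63.00 − 30.60 = 32.40.
Lower fence = Q1 − 1.5·IQR = 30.60 − 48.60 = -18.00.
Upper fence = Q3 + 1.5·IQR = 63.00 + 48.60 = 111.60.
115.9 lies above the upper fence.

yes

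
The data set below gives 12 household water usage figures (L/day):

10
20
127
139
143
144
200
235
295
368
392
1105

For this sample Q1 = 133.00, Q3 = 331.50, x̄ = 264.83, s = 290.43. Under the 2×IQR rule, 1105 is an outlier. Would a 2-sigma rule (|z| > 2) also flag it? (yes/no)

z = (1105 − 264.83) / 290.43 = 2.89.
|z| = 2.89 > 2.

yes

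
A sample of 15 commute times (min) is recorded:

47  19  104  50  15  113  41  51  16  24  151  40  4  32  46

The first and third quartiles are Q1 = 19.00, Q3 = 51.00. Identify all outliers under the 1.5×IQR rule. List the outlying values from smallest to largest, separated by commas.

IQR = Q3 − Q1 = 51.00 − 19.00 = 32.00.
Lower fence = Q1 − 1.5·IQR = 19.00 − 48.00 = -29.00.
Upper fence = Q3 + 1.5·IQR = 51.00 + 48.00 = 99.00.
104 > 99.00 → outlier.
113 > 99.00 → outlier.
151 > 99.00 → outlier.
All remaining values lie within [-29.00, 99.00].

104, 113, 151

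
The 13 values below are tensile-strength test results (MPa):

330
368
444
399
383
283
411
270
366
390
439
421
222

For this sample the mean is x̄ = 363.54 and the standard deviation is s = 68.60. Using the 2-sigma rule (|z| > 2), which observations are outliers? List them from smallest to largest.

Cutoffs at x̄ ± 2s: 363.54 ± 2·68.60 = [226.34, 500.74].
222: z = -2.06, |z| > 2 → outlier.
Every other value lies within [226.34, 500.74].

222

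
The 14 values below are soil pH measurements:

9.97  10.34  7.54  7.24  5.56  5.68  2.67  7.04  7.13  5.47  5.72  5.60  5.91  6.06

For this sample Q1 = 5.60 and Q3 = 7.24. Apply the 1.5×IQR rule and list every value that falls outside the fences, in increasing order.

IQR = Q3 − Q1 = 7.24 − 5.60 = 1.64.
Lower fence = Q1 − 1.5·IQR = 5.60 − 2.46 = 3.14.
Upper fence = Q3 + 1.5·IQR = 7.24 + 2.46 = 9.70.
2.67 < 3.14 → outlier.
9.97 > 9.70 → outlier.
10.34 > 9.70 → outlier.
All remaining values lie within [3.14, 9.70].

2.67, 9.97, 10.34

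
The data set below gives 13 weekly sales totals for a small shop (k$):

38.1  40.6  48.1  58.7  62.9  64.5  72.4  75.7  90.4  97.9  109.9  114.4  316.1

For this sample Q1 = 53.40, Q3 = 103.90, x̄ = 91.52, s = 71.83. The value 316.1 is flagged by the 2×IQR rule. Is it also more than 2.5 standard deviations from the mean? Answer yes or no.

yes

z = (316.1 − 91.52) / 71.83 = 3.13.
|z| = 3.13 > 2.5.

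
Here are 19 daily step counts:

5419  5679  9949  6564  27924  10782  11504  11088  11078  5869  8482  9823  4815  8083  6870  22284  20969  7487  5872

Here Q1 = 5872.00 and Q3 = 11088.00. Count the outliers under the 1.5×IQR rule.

3

IQR = 5216.00; fences at 5872.00 − 7824.00 = -1952.00 and 11088.00 + 7824.00 = 18912.00.
Outside the cutoffs: 20969, 22284, 27924.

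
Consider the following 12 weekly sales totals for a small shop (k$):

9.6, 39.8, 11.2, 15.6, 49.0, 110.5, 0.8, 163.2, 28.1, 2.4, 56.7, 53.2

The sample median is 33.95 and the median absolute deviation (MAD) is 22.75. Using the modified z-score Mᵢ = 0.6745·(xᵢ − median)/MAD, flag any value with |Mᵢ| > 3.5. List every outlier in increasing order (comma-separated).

163.2

|Mᵢ| > 3.5 ⇔ |xᵢ − 33.95| > 3.5·22.75/0.6745 = 118.05.
So outliers lie outside [-84.10, 152.00].
163.2: M = 3.83 → outlier.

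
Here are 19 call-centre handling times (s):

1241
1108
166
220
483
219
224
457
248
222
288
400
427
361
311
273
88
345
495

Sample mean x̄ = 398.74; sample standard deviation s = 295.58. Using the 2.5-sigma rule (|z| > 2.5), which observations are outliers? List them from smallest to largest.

1241

Cutoffs at x̄ ± 2.5s: 398.74 ± 2.5·295.58 = [-340.21, 1137.69].
1241: z = 2.85, |z| > 2.5 → outlier.
Every other value lies within [-340.21, 1137.69].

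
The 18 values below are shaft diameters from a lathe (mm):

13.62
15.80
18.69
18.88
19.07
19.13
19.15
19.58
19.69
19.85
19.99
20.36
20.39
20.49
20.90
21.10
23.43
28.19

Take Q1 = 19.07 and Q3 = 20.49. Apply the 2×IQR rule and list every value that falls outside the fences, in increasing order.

13.62, 15.80, 23.43, 28.19

IQR = Q3 − Q1 = 20.49 − 19.07 = 1.42.
Lower fence = Q1 − 2·IQR = 19.07 − 2.84 = 16.23.
Upper fence = Q3 + 2·IQR = 20.49 + 2.84 = 23.33.
13.62 < 16.23 → outlier.
15.80 < 16.23 → outlier.
23.43 > 23.33 → outlier.
28.19 > 23.33 → outlier.
All remaining values lie within [16.23, 23.33].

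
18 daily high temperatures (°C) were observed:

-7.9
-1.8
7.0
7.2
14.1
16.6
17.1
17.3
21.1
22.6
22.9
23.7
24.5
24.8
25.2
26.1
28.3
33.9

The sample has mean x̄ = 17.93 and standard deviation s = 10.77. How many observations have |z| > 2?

Cutoffs: x̄ ± 2s = [-3.61, 39.47].
Outside the cutoffs: -7.9.

1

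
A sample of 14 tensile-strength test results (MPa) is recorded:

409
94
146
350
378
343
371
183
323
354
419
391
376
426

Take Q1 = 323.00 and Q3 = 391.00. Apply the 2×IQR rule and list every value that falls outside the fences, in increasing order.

IQR = Q3 − Q1 = 391.00 − 323.00 = 68.00.
Lower fence = Q1 − 2·IQR = 323.00 − 136.00 = 187.00.
Upper fence = Q3 + 2·IQR = 391.00 + 136.00 = 527.00.
94 < 187.00 → outlier.
146 < 187.00 → outlier.
183 < 187.00 → outlier.
All remaining values lie within [187.00, 527.00].

94, 146, 183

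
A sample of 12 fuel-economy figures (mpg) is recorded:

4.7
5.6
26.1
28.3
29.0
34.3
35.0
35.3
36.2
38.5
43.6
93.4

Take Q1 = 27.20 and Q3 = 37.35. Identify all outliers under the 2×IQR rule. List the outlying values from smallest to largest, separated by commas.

IQR = Q3 − Q1 = 37.35 − 27.20 = 10.15.
Lower fence = Q1 − 2·IQR = 27.20 − 20.30 = 6.90.
Upper fence = Q3 + 2·IQR = 37.35 + 20.30 = 57.65.
4.7 < 6.90 → outlier.
5.6 < 6.90 → outlier.
93.4 > 57.65 → outlier.
All remaining values lie within [6.90, 57.65].

4.7, 5.6, 93.4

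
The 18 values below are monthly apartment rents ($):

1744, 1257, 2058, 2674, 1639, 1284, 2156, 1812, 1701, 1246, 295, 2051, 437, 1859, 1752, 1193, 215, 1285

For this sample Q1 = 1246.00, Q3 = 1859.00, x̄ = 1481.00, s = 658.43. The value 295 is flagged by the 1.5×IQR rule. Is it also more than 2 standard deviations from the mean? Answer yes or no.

z = (295 − 1481.00) / 658.43 = -1.80.
|z| = 1.80 ≤ 2.

no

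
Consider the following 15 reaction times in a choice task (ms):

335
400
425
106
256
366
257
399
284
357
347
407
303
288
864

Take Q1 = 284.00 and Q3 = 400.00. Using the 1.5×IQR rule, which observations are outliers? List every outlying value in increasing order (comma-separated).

IQR = Q3 − Q1 = 400.00 − 284.00 = 116.00.
Lower fence = Q1 − 1.5·IQR = 284.00 − 174.00 = 110.00.
Upper fence = Q3 + 1.5·IQR = 400.00 + 174.00 = 574.00.
106 < 110.00 → outlier.
864 > 574.00 → outlier.
All remaining values lie within [110.00, 574.00].

106, 864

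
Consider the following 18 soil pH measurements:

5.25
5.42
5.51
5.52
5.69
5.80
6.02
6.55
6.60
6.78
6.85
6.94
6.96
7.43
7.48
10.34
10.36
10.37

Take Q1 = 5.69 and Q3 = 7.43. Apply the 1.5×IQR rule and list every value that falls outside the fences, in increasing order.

IQR = Q3 − Q1 = 7.43 − 5.69 = 1.74.
Lower fence = Q1 − 1.5·IQR = 5.69 − 2.61 = 3.08.
Upper fence = Q3 + 1.5·IQR = 7.43 + 2.61 = 10.04.
10.34 > 10.04 → outlier.
10.36 > 10.04 → outlier.
10.37 > 10.04 → outlier.
All remaining values lie within [3.08, 10.04].

10.34, 10.36, 10.37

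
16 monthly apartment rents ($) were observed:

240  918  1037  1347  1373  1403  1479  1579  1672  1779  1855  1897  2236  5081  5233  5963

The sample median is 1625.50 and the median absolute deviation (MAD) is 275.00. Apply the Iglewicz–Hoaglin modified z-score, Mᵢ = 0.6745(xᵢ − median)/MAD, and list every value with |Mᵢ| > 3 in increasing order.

|Mᵢ| > 3 ⇔ |xᵢ − 1625.50| > 3·275.00/0.6745 = 1223.13.
So outliers lie outside [402.37, 2848.63].
240: M = -3.40 → outlier.
5081: M = 8.48 → outlier.
5233: M = 8.85 → outlier.
5963: M = 10.64 → outlier.

240, 5081, 5233, 5963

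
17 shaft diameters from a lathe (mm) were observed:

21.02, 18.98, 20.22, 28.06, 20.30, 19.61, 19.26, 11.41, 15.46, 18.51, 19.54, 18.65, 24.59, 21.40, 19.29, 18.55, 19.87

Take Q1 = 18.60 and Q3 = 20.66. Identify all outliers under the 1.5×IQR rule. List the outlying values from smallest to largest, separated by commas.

11.41, 15.46, 24.59, 28.06

IQR = Q3 − Q1 = 20.66 − 18.60 = 2.06.
Lower fence = Q1 − 1.5·IQR = 18.60 − 3.09 = 15.51.
Upper fence = Q3 + 1.5·IQR = 20.66 + 3.09 = 23.75.
11.41 < 15.51 → outlier.
15.46 < 15.51 → outlier.
24.59 > 23.75 → outlier.
28.06 > 23.75 → outlier.
All remaining values lie within [15.51, 23.75].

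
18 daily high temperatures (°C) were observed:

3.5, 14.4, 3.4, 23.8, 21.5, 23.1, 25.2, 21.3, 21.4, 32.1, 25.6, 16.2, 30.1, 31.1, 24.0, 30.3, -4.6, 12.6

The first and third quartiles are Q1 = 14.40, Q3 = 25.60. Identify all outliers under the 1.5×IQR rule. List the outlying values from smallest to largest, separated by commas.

-4.6

IQR = Q3 − Q1 = 25.60 − 14.40 = 11.20.
Lower fence = Q1 − 1.5·IQR = 14.40 − 16.80 = -2.40.
Upper fence = Q3 + 1.5·IQR = 25.60 + 16.80 = 42.40.
-4.6 < -2.40 → outlier.
All remaining values lie within [-2.40, 42.40].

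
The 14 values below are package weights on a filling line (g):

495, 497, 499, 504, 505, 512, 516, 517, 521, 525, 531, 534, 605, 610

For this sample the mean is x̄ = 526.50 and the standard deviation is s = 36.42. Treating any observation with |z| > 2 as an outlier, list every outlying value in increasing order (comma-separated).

605, 610

Cutoffs at x̄ ± 2s: 526.50 ± 2·36.42 = [453.66, 599.34].
605: z = 2.16, |z| > 2 → outlier.
610: z = 2.29, |z| > 2 → outlier.
Every other value lies within [453.66, 599.34].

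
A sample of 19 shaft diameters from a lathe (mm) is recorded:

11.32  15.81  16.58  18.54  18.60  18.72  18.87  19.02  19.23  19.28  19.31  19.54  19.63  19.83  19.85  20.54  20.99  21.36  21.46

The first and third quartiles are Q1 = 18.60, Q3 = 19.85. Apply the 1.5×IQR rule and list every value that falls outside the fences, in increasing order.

11.32, 15.81, 16.58

IQR = Q3 − Q1 = 19.85 − 18.60 = 1.25.
Lower fence = Q1 − 1.5·IQR = 18.60 − 1.875 = 16.725.
Upper fence = Q3 + 1.5·IQR = 19.85 + 1.875 = 21.725.
11.32 < 16.725 → outlier.
15.81 < 16.725 → outlier.
16.58 < 16.725 → outlier.
All remaining values lie within [16.725, 21.725].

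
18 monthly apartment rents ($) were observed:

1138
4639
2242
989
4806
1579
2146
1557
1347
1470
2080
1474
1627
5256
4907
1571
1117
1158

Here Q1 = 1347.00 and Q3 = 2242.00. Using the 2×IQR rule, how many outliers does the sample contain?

IQR = 895.00; fences at 1347.00 − 1790.00 = -443.00 and 2242.00 + 1790.00 = 4032.00.
Outside the cutoffs: 4639, 4806, 4907, 5256.

4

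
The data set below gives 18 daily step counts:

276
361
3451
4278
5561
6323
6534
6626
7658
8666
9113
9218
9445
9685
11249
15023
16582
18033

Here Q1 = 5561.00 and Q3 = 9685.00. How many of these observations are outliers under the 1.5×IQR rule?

2

IQR = 4124.00; fences at 5561.00 − 6186.00 = -625.00 and 9685.00 + 6186.00 = 15871.00.
Outside the cutoffs: 16582, 18033.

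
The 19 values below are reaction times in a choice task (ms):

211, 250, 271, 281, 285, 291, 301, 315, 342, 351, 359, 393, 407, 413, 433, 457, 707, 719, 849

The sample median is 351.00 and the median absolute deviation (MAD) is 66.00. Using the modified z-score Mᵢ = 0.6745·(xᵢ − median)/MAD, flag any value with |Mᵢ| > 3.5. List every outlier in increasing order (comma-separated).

707, 719, 849

|Mᵢ| > 3.5 ⇔ |xᵢ − 351.00| > 3.5·66.00/0.6745 = 342.48.
So outliers lie outside [8.52, 693.48].
707: M = 3.64 → outlier.
719: M = 3.76 → outlier.
849: M = 5.09 → outlier.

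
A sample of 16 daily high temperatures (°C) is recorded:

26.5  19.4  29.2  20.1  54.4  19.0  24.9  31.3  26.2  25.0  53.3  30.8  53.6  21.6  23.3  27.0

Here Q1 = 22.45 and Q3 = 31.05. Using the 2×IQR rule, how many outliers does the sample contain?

IQR = 8.60; fences at 22.45 − 17.20 = 5.25 and 31.05 + 17.20 = 48.25.
Outside the cutoffs: 53.3, 53.6, 54.4.

3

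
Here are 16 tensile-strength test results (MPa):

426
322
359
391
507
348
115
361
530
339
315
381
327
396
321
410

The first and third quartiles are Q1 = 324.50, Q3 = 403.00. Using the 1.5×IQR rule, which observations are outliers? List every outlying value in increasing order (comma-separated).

IQR = Q3 − Q1 = 403.00 − 324.50 = 78.50.
Lower fence = Q1 − 1.5·IQR = 324.50 − 117.75 = 206.75.
Upper fence = Q3 + 1.5·IQR = 403.00 + 117.75 = 520.75.
115 < 206.75 → outlier.
530 > 520.75 → outlier.
All remaining values lie within [206.75, 520.75].

115, 530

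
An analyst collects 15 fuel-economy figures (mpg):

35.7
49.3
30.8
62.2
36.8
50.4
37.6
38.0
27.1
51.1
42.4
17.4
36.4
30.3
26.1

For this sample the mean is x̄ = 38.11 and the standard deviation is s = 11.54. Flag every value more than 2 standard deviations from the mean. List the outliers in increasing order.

Cutoffs at x̄ ± 2s: 38.11 ± 2·11.54 = [15.03, 61.19].
62.2: z = 2.09, |z| > 2 → outlier.
Every other value lies within [15.03, 61.19].

62.2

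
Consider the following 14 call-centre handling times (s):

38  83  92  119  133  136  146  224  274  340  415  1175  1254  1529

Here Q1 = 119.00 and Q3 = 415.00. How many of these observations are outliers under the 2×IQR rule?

IQR = 296.00; fences at 119.00 − 592.00 = -473.00 and 415.00 + 592.00 = 1007.00.
Outside the cutoffs: 1175, 1254, 1529.

3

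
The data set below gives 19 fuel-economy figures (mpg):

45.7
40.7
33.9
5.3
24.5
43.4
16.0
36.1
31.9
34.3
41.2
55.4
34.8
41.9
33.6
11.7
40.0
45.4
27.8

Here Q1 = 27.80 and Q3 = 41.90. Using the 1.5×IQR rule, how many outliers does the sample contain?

IQR = 14.10; fences at 27.80 − 21.15 = 6.65 and 41.90 + 21.15 = 63.05.
Outside the cutoffs: 5.3.

1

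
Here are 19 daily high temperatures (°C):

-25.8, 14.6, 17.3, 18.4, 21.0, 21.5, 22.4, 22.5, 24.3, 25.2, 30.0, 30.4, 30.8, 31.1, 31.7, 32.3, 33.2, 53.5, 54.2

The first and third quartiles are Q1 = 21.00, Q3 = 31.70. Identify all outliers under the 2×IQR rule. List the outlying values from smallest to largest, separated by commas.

-25.8, 53.5, 54.2

IQR = Q3 − Q1 = 31.70 − 21.00 = 10.70.
Lower fence = Q1 − 2·IQR = 21.00 − 21.40 = -0.40.
Upper fence = Q3 + 2·IQR = 31.70 + 21.40 = 53.10.
-25.8 < -0.40 → outlier.
53.5 > 53.10 → outlier.
54.2 > 53.10 → outlier.
All remaining values lie within [-0.40, 53.10].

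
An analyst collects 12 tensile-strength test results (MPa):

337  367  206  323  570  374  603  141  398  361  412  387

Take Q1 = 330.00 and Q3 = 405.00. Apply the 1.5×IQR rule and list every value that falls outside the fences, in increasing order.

141, 206, 570, 603

IQR = Q3 − Q1 = 405.00 − 330.00 = 75.00.
Lower fence = Q1 − 1.5·IQR = 330.00 − 112.50 = 217.50.
Upper fence = Q3 + 1.5·IQR = 405.00 + 112.50 = 517.50.
141 < 217.50 → outlier.
206 < 217.50 → outlier.
570 > 517.50 → outlier.
603 > 517.50 → outlier.
All remaining values lie within [217.50, 517.50].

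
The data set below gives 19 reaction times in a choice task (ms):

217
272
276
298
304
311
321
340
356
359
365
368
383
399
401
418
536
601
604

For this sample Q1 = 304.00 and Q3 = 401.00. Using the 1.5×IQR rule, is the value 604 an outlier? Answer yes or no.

IQR = Q3 − Q1 = 401.00 − 304.00 = 97.00.
Lower fence = Q1 − 1.5·IQR = 304.00 − 145.50 = 158.50.
Upper fence = Q3 + 1.5·IQR = 401.00 + 145.50 = 546.50.
604 lies above the upper fence.

yes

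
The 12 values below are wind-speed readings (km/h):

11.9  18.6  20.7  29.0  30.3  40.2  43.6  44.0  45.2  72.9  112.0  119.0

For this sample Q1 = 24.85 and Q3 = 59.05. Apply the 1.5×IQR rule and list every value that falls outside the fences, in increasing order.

IQR = Q3 − Q1 = 59.05 − 24.85 = 34.20.
Lower fence = Q1 − 1.5·IQR = 24.85 − 51.30 = -26.45.
Upper fence = Q3 + 1.5·IQR = 59.05 + 51.30 = 110.35.
112.0 > 110.35 → outlier.
119.0 > 110.35 → outlier.
All remaining values lie within [-26.45, 110.35].

112.0, 119.0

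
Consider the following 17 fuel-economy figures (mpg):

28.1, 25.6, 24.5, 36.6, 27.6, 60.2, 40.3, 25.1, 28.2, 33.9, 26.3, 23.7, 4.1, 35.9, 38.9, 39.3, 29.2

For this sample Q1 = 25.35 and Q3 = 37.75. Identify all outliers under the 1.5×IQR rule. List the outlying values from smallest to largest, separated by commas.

4.1, 60.2

IQR = Q3 − Q1 = 37.75 − 25.35 = 12.40.
Lower fence = Q1 − 1.5·IQR = 25.35 − 18.60 = 6.75.
Upper fence = Q3 + 1.5·IQR = 37.75 + 18.60 = 56.35.
4.1 < 6.75 → outlier.
60.2 > 56.35 → outlier.
All remaining values lie within [6.75, 56.35].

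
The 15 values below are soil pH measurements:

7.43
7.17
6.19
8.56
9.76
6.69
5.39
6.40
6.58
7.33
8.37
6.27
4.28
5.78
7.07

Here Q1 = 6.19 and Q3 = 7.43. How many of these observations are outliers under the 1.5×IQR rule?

IQR = 1.24; fences at 6.19 − 1.86 = 4.33 and 7.43 + 1.86 = 9.29.
Outside the cutoffs: 4.28, 9.76.

2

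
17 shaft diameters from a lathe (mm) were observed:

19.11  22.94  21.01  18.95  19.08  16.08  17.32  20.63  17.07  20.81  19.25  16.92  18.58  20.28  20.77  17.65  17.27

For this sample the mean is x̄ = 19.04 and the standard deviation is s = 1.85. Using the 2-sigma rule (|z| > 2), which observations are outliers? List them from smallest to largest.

Cutoffs at x̄ ± 2s: 19.04 ± 2·1.85 = [15.34, 22.74].
22.94: z = 2.11, |z| > 2 → outlier.
Every other value lies within [15.34, 22.74].

22.94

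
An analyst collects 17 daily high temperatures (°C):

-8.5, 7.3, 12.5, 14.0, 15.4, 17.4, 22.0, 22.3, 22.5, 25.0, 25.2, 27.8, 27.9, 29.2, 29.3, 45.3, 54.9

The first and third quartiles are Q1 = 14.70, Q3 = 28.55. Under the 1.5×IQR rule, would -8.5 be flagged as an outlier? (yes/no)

IQR = Q3 − Q1 = 28.55 − 14.70 = 13.85.
Lower fence = Q1 − 1.5·IQR = 14.70 − 20.775 = -6.075.
Upper fence = Q3 + 1.5·IQR = 28.55 + 20.775 = 49.325.
-8.5 lies below the lower fence.

yes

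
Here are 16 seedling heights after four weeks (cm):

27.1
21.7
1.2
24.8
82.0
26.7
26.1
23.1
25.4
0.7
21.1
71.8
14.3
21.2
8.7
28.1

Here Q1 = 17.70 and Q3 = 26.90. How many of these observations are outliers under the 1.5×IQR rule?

IQR = 9.20; fences at 17.70 − 13.80 = 3.90 and 26.90 + 13.80 = 40.70.
Outside the cutoffs: 0.7, 1.2, 71.8, 82.0.

4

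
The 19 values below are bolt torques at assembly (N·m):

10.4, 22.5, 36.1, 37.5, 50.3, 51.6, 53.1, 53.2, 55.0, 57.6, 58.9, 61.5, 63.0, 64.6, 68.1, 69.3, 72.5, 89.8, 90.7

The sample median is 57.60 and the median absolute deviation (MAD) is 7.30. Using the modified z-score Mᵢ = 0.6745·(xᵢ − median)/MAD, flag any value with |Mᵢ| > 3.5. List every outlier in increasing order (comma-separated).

|Mᵢ| > 3.5 ⇔ |xᵢ − 57.60| > 3.5·7.30/0.6745 = 37.88.
So outliers lie outside [19.72, 95.48].
10.4: M = -4.36 → outlier.

10.4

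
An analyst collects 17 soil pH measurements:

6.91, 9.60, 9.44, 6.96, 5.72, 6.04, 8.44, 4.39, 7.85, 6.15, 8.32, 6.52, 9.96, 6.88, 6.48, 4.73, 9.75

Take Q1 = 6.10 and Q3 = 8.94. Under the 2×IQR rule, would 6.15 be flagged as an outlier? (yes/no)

no

IQR = Q3 − Q1 = 8.94 − 6.10 = 2.84.
Lower fence = Q1 − 2·IQR = 6.10 − 5.68 = 0.42.
Upper fence = Q3 + 2·IQR = 8.94 + 5.68 = 14.62.
6.15 lies within [0.42, 14.62].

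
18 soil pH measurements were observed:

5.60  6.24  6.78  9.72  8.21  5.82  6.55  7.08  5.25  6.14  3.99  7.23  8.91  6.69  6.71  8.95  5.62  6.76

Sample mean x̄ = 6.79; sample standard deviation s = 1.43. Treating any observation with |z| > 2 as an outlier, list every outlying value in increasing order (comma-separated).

9.72

Cutoffs at x̄ ± 2s: 6.79 ± 2·1.43 = [3.93, 9.65].
9.72: z = 2.05, |z| > 2 → outlier.
Every other value lies within [3.93, 9.65].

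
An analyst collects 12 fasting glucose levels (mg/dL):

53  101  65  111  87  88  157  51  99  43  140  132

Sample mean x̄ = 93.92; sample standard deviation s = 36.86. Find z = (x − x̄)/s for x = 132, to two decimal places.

1.03

z = (132 − 93.92) / 36.86 = 1.03.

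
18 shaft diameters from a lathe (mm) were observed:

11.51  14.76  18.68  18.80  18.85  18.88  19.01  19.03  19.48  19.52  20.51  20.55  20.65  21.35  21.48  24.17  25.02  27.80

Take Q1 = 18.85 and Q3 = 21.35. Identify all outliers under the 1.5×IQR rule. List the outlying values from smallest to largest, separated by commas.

IQR = Q3 − Q1 = 21.35 − 18.85 = 2.50.
Lower fence = Q1 − 1.5·IQR = 18.85 − 3.75 = 15.10.
Upper fence = Q3 + 1.5·IQR = 21.35 + 3.75 = 25.10.
11.51 < 15.10 → outlier.
14.76 < 15.10 → outlier.
27.80 > 25.10 → outlier.
All remaining values lie within [15.10, 25.10].

11.51, 14.76, 27.80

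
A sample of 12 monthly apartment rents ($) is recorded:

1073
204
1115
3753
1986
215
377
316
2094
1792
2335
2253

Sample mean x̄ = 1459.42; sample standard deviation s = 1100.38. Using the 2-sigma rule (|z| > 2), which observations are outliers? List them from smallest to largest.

Cutoffs at x̄ ± 2s: 1459.42 ± 2·1100.38 = [-741.34, 3660.18].
3753: z = 2.08, |z| > 2 → outlier.
Every other value lies within [-741.34, 3660.18].

3753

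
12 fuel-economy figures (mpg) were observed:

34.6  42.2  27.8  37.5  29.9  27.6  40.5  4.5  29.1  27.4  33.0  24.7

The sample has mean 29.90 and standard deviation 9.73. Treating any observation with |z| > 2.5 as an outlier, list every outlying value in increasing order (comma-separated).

4.5

Cutoffs at x̄ ± 2.5s: 29.90 ± 2.5·9.73 = [5.575, 54.225].
4.5: z = -2.61, |z| > 2.5 → outlier.
Every other value lies within [5.575, 54.225].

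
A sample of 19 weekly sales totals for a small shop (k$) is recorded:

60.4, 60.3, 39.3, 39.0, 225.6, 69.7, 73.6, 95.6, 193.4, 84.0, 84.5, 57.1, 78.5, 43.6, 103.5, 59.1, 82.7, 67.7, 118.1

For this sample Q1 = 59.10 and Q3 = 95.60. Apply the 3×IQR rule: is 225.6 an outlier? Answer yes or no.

IQR = Q3 − Q1 = 95.60 − 59.10 = 36.50.
Lower fence = Q1 − 3·IQR = 59.10 − 109.50 = -50.40.
Upper fence = Q3 + 3·IQR = 95.60 + 109.50 = 205.10.
225.6 lies above the upper fence.

yes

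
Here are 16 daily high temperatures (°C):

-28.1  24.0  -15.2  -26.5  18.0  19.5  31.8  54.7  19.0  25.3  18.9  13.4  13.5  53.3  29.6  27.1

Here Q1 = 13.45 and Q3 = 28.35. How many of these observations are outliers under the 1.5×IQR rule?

5

IQR = 14.90; fences at 13.45 − 22.35 = -8.90 and 28.35 + 22.35 = 50.70.
Outside the cutoffs: -28.1, -26.5, -15.2, 53.3, 54.7.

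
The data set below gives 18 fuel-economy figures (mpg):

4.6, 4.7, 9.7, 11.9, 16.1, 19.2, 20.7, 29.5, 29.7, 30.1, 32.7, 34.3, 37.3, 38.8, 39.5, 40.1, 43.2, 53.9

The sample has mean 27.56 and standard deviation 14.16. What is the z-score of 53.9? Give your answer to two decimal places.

z = (53.9 − 27.56) / 14.16 = 1.86.

1.86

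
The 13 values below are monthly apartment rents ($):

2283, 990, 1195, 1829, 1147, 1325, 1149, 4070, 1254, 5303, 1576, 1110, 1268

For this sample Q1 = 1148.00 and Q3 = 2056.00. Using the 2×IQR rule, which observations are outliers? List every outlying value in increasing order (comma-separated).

IQR = Q3 − Q1 = 2056.00 − 1148.00 = 908.00.
Lower fence = Q1 − 2·IQR = 1148.00 − 1816.00 = -668.00.
Upper fence = Q3 + 2·IQR = 2056.00 + 1816.00 = 3872.00.
4070 > 3872.00 → outlier.
5303 > 3872.00 → outlier.
All remaining values lie within [-668.00, 3872.00].

4070, 5303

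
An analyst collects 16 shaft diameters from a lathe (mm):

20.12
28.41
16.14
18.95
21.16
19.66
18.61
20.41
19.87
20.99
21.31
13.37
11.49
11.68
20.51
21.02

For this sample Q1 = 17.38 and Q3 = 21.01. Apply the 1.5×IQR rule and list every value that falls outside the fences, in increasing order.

IQR = Q3 − Q1 = 21.01 − 17.38 = 3.63.
Lower fence = Q1 − 1.5·IQR = 17.38 − 5.445 = 11.935.
Upper fence = Q3 + 1.5·IQR = 21.01 + 5.445 = 26.455.
11.49 < 11.935 → outlier.
11.68 < 11.935 → outlier.
28.41 > 26.455 → outlier.
All remaining values lie within [11.935, 26.455].

11.49, 11.68, 28.41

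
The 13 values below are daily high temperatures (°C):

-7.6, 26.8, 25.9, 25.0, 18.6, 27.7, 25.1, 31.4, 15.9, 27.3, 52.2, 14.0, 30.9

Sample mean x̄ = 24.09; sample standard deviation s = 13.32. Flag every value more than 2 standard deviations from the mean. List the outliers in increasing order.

Cutoffs at x̄ ± 2s: 24.09 ± 2·13.32 = [-2.55, 50.73].
-7.6: z = -2.38, |z| > 2 → outlier.
52.2: z = 2.11, |z| > 2 → outlier.
Every other value lies within [-2.55, 50.73].

-7.6, 52.2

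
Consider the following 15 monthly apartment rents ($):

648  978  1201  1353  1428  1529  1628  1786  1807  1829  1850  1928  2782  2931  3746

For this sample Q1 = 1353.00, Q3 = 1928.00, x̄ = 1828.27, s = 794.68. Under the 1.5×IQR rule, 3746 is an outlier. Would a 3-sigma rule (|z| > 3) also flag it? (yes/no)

no

z = (3746 − 1828.27) / 794.68 = 2.41.
|z| = 2.41 ≤ 3.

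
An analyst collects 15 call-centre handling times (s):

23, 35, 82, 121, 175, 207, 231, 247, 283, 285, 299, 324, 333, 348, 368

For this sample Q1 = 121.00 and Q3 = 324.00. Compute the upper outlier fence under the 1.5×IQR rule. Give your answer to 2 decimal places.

IQR = Q3 − Q1 = 324.00 − 121.00 = 203.00.
Lower fence = Q1 − 1.5·IQR = 121.00 − 304.50 = -183.50.
Upper fence = Q3 + 1.5·IQR = 324.00 + 304.50 = 628.50.

628.50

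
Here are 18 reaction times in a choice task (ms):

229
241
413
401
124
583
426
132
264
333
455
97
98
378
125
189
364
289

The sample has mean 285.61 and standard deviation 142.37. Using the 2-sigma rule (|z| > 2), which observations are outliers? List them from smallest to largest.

Cutoffs at x̄ ± 2s: 285.61 ± 2·142.37 = [0.87, 570.35].
583: z = 2.09, |z| > 2 → outlier.
Every other value lies within [0.87, 570.35].

583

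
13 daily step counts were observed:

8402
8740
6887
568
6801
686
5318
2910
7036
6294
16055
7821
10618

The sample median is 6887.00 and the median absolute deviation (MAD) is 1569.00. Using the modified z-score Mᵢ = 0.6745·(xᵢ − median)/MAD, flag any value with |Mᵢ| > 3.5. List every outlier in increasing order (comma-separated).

|Mᵢ| > 3.5 ⇔ |xᵢ − 6887.00| > 3.5·1569.00/0.6745 = 8141.59.
So outliers lie outside [-1254.59, 15028.59].
16055: M = 3.94 → outlier.

16055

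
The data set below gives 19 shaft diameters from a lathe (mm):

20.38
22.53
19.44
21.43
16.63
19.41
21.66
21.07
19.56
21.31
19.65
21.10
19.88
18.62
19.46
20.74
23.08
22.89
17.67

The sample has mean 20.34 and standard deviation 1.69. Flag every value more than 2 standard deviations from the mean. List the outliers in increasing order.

Cutoffs at x̄ ± 2s: 20.34 ± 2·1.69 = [16.96, 23.72].
16.63: z = -2.20, |z| > 2 → outlier.
Every other value lies within [16.96, 23.72].

16.63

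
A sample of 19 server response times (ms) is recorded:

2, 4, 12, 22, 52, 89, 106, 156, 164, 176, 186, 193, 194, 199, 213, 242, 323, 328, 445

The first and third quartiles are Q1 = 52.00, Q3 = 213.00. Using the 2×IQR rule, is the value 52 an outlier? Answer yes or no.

no

IQR = Q3 − Q1 = 213.00 − 52.00 = 161.00.
Lower fence = Q1 − 2·IQR = 52.00 − 322.00 = -270.00.
Upper fence = Q3 + 2·IQR = 213.00 + 322.00 = 535.00.
52 lies within [-270.00, 535.00].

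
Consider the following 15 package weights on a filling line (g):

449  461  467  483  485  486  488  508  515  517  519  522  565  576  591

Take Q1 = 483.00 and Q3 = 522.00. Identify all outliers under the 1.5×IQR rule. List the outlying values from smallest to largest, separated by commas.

591

IQR = Q3 − Q1 = 522.00 − 483.00 = 39.00.
Lower fence = Q1 − 1.5·IQR = 483.00 − 58.50 = 424.50.
Upper fence = Q3 + 1.5·IQR = 522.00 + 58.50 = 580.50.
591 > 580.50 → outlier.
All remaining values lie within [424.50, 580.50].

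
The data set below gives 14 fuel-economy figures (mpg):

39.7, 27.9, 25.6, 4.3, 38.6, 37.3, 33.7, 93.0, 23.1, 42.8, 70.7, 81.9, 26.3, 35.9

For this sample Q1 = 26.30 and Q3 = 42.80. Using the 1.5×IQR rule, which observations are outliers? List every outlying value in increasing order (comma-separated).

IQR = Q3 − Q1 = 42.80 − 26.30 = 16.50.
Lower fence = Q1 − 1.5·IQR = 26.30 − 24.75 = 1.55.
Upper fence = Q3 + 1.5·IQR = 42.80 + 24.75 = 67.55.
70.7 > 67.55 → outlier.
81.9 > 67.55 → outlier.
93.0 > 67.55 → outlier.
All remaining values lie within [1.55, 67.55].

70.7, 81.9, 93.0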